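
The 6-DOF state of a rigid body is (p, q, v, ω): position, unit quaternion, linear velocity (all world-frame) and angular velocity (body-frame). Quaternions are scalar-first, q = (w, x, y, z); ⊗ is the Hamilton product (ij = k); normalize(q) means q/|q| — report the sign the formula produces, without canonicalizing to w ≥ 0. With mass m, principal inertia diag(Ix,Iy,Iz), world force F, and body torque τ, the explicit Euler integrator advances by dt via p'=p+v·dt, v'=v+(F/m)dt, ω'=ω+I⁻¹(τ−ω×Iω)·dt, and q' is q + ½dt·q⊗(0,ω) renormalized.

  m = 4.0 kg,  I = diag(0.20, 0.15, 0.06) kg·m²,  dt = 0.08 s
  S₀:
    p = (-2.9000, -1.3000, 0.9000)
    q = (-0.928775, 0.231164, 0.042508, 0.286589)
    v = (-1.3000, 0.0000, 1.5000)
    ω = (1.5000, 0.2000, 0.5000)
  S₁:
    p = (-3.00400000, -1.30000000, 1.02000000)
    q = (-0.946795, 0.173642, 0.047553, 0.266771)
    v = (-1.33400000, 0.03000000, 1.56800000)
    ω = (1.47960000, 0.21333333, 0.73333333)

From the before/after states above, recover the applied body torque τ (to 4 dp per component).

τ = (-0.0600, 0.1300, 0.1600)

rate change Δω = (-0.02040000, 0.01333333, 0.23333333)
ω₀×(Iω₀) = (-0.0090, 0.1050, -0.0150)
τ = I·(Δω/dt) + ω₀×(Iω₀) = (-0.0600, 0.1300, 0.1600)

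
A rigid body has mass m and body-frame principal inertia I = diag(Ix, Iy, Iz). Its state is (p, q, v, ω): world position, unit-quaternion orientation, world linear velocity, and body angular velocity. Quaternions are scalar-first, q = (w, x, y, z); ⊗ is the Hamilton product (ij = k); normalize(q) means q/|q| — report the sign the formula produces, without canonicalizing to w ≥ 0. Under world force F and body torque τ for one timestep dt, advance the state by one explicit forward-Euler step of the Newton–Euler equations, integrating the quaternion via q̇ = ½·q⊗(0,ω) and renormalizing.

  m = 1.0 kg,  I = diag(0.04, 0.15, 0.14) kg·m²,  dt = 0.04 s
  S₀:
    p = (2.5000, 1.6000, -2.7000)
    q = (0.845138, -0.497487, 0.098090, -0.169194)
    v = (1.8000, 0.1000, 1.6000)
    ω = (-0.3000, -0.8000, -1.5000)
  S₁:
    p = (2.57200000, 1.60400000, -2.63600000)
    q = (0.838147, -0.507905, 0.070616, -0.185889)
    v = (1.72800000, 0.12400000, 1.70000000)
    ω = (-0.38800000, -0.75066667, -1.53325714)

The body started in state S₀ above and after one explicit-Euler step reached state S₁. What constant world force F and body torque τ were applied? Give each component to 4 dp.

F = (-1.8000, 0.6000, 2.5000)
τ = (-0.1000, 0.1400, -0.0900)

velocity change Δv = (-0.07200000, 0.02400000, 0.10000000)
applied force F = (-1.8000, 0.6000, 2.5000)
ω₁ − ω₀ = (-0.08800000, 0.04933333, -0.03325714)
I·α + gyro = (-0.1000, 0.1400, -0.0900)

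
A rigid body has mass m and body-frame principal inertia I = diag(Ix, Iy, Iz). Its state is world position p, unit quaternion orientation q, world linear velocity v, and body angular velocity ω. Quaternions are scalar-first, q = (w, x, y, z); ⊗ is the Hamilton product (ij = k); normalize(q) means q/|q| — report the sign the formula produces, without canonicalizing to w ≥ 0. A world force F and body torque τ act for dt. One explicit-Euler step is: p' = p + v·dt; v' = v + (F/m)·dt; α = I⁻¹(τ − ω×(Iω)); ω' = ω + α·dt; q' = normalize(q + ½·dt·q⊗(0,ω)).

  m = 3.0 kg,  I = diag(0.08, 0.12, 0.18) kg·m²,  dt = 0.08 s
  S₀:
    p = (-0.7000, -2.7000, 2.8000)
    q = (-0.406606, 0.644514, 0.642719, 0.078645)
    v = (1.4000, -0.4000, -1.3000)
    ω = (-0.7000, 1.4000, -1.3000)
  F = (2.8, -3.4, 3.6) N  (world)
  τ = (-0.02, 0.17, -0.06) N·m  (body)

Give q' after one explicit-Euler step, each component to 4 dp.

q' = (-0.4191, 0.6160, 0.6491, 0.1534)

Hamilton product q⊗(0,ω) = (-0.3464083, -0.6610135, 0.2135683, 1.8808107)
q + ½dt·q⊗(0,ω), renormalized = (-0.4191, 0.6160, 0.6491, 0.1534)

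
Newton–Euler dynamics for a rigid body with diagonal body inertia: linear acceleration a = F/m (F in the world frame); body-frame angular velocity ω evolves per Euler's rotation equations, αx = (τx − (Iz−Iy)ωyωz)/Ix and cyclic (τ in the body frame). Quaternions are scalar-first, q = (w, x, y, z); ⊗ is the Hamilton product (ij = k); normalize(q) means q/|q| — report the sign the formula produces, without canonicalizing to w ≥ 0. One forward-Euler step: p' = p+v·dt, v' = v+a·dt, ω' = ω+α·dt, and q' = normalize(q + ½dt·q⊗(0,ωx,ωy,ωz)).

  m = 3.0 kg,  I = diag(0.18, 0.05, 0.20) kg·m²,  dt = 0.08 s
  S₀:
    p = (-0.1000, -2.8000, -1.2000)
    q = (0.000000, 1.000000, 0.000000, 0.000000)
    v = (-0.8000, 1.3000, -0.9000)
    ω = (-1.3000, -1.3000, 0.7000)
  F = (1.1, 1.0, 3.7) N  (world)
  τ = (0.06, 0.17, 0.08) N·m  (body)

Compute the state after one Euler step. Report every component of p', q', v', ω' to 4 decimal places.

a = (0.3667, 0.3333, 1.2333)
p + v·dt = (-0.1640, -2.6960, -1.2720)
new velocity v' = (-0.7707, 1.3267, -0.8013)
gyro term ω×Iω = (-0.1365, 0.0182, -0.2197)
(τ − ω×Iω)/I = (1.0917, 3.0360, 1.4985)
ω + α·dt = (-1.2127, -1.0571, 0.8199)
2q̇ = q⊗(0,ω) = (1.3000000, 0.0000000, -0.7000000, -1.3000000)
q' = normalize(q + ½dt·q⊗(0,ω)) = (0.0518, 0.9969, -0.0279, -0.0518)

p' = (-0.1640, -2.6960, -1.2720)
q' = (0.0518, 0.9969, -0.0279, -0.0518)
v' = (-0.7707, 1.3267, -0.8013)
ω' = (-1.2127, -1.0571, 0.8199)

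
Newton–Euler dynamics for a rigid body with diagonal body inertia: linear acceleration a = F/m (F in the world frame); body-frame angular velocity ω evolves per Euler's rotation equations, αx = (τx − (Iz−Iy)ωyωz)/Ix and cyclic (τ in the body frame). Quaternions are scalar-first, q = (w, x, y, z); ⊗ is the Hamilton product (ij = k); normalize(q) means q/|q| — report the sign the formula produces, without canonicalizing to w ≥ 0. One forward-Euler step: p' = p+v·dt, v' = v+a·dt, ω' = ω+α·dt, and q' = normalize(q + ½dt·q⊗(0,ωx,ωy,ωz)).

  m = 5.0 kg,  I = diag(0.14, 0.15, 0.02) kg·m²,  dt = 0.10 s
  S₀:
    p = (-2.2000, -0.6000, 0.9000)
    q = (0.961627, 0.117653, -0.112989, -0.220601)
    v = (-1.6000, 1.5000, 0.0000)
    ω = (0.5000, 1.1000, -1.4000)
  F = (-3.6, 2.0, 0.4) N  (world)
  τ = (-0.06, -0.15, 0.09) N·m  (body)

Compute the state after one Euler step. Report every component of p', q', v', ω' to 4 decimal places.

precession coupling ω×(Iω) = (0.2002, -0.0840, 0.0055)
angular accel α = (-1.8586, -0.4400, 4.2250)
ω + α·dt = (0.3141, 1.0560, -0.9775)
2q̇ = q⊗(0,ω) = (-0.2433800, 0.8816592, 1.1122034, -1.1603650)
q + ½dt·q⊗(0,ω), renormalized = (0.9454, 0.1610, -0.0571, -0.2774)
p + v·dt = (-2.3600, -0.4500, 0.9000)
v' = v + a·dt = (-1.6720, 1.5400, 0.0080)

p' = (-2.3600, -0.4500, 0.9000)
q' = (0.9454, 0.1610, -0.0571, -0.2774)
v' = (-1.6720, 1.5400, 0.0080)
ω' = (0.3141, 1.0560, -0.9775)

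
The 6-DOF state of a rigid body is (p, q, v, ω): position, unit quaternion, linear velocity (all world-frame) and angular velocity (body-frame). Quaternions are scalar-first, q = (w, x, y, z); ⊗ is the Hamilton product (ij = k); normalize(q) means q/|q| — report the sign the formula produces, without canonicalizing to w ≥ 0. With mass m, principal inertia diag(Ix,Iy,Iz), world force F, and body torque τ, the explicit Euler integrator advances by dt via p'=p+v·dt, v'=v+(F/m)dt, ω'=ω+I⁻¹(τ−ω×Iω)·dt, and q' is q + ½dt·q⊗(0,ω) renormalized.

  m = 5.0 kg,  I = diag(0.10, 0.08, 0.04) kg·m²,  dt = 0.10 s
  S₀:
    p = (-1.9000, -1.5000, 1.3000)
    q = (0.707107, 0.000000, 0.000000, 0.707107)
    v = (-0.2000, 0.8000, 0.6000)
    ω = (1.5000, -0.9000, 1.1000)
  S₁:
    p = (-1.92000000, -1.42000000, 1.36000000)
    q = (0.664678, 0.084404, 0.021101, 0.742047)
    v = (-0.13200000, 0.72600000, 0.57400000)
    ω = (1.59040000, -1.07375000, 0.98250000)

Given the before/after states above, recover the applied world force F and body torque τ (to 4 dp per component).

ω₁ − ω₀ = (0.09040000, -0.17375000, -0.11750000)
ω₀×(Iω₀) = (0.0396, 0.0990, 0.0270)
I·α + gyro = (0.1300, -0.0400, -0.0200)
Δv = v₁−v₀ = (0.06800000, -0.07400000, -0.02600000)
applied force F = (3.4000, -3.7000, -1.3000)

F = (3.4000, -3.7000, -1.3000)
τ = (0.1300, -0.0400, -0.0200)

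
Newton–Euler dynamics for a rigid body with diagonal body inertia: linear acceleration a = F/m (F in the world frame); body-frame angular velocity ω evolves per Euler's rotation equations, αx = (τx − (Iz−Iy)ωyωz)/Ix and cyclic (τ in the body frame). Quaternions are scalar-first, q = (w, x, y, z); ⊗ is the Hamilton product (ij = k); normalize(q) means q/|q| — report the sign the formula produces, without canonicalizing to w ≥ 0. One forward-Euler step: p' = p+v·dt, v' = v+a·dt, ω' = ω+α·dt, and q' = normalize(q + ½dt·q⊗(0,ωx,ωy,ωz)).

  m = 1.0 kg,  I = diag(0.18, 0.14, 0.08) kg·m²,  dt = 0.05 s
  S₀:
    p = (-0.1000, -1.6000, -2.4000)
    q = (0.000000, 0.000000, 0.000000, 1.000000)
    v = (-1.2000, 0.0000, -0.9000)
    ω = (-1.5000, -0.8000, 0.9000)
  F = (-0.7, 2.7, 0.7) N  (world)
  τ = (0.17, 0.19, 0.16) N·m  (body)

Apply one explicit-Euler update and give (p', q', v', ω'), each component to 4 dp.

a = (-0.7000, 2.7000, 0.7000)
new position p' = (-0.1600, -1.6000, -2.4450)
new velocity v' = (-1.2350, 0.1350, -0.8650)
gyro term ω×Iω = (0.0432, -0.1350, -0.0480)
α = I⁻¹(τ − ω×Iω) = (0.7044, 2.3214, 2.6000)
ω + α·dt = (-1.4648, -0.6839, 1.0300)
2q̇ = q⊗(0,ω) = (-0.9000000, 0.8000000, -1.5000000, 0.0000000)
q + ½dt·q⊗(0,ω), renormalized = (-0.0225, 0.0200, -0.0375, 0.9988)

p' = (-0.1600, -1.6000, -2.4450)
q' = (-0.0225, 0.0200, -0.0375, 0.9988)
v' = (-1.2350, 0.1350, -0.8650)
ω' = (-1.4648, -0.6839, 1.0300)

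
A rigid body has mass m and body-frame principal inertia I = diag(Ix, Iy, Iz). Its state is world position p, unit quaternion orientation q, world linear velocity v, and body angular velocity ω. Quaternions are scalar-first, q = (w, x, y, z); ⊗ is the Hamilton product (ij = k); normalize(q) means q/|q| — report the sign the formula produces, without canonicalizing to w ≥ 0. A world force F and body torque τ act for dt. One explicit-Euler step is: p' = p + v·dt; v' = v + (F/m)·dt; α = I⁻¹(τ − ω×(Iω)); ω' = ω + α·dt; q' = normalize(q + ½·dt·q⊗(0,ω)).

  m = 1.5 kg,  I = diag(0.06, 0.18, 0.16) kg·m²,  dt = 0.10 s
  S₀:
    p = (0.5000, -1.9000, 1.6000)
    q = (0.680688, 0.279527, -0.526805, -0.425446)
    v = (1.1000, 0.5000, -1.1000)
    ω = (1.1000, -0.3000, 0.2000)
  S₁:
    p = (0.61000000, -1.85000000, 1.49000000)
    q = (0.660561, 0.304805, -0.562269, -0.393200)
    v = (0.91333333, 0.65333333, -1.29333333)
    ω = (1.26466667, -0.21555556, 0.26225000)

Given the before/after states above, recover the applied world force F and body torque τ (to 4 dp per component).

Δv = v₁−v₀ = (-0.18666667, 0.15333333, -0.19333333)
F = m·Δv/dt = (-2.8000, 2.3000, -2.9000)
ω₁ − ω₀ = (0.16466667, 0.08444444, 0.06225000)
I·α + gyro = (0.1000, 0.1300, 0.0600)

F = (-2.8000, 2.3000, -2.9000)
τ = (0.1000, 0.1300, 0.0600)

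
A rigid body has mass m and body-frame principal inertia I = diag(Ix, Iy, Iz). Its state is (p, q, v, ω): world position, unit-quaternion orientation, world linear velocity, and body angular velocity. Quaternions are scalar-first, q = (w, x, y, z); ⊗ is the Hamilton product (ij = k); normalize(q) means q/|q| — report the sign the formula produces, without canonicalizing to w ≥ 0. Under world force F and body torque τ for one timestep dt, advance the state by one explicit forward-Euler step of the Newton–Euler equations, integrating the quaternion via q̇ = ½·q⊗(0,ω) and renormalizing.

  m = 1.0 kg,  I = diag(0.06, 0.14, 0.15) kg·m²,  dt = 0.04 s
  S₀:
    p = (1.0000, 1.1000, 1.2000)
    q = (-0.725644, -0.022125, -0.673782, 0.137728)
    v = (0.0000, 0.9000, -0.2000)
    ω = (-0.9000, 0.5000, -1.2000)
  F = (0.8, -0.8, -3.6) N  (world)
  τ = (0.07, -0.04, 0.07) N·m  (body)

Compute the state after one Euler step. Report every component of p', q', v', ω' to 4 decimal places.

p' = (1.0000, 1.1360, 1.1920)
q' = (-0.7156, 0.0057, -0.6837, 0.1427)
v' = (0.0320, 0.8680, -0.3440)
ω' = (-0.8493, 0.5163, -1.1717)

α = I⁻¹(τ − ω×Iω) = (1.2667, 0.4086, 0.7067)
ω + α·dt = (-0.8493, 0.5163, -1.1717)
2q̇ = q⊗(0,ω) = (0.4822521, 1.3927540, -0.5133272, 0.2533065)
updated quaternion q' = (-0.7156, 0.0057, -0.6837, 0.1427)
p' = p + v·dt = (1.0000, 1.1360, 1.1920)
v' = v + a·dt = (0.0320, 0.8680, -0.3440)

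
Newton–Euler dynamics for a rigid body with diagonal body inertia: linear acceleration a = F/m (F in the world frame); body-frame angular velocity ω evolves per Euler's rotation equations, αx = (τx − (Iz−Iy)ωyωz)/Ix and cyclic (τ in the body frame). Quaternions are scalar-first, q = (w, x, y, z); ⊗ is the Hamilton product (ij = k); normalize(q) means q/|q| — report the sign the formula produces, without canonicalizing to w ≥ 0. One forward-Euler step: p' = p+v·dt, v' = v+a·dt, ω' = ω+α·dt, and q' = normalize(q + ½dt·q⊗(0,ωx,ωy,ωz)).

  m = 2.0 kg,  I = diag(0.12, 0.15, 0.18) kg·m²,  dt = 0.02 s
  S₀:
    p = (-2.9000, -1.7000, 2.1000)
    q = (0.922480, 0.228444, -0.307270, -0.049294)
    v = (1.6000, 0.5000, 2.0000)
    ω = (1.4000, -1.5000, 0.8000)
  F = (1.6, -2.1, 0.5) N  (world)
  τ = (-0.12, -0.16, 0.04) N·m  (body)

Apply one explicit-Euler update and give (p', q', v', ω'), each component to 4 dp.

linear accel F/m = (0.8000, -1.0500, 0.2500)
new position p' = (-2.8680, -1.6900, 2.1400)
new velocity v' = (1.6160, 0.4790, 2.0050)
α = I⁻¹(τ − ω×Iω) = (-0.7000, -0.6187, 0.5722)
ω' = ω + α·dt = (1.3860, -1.5124, 0.8114)
2q̇ = q⊗(0,ω) = (-0.7412914, 0.9717150, -1.6354868, 0.8254960)
q' = normalize(q + ½dt·q⊗(0,ω)) = (0.9148, 0.2381, -0.3235, -0.0410)

p' = (-2.8680, -1.6900, 2.1400)
q' = (0.9148, 0.2381, -0.3235, -0.0410)
v' = (1.6160, 0.4790, 2.0050)
ω' = (1.3860, -1.5124, 0.8114)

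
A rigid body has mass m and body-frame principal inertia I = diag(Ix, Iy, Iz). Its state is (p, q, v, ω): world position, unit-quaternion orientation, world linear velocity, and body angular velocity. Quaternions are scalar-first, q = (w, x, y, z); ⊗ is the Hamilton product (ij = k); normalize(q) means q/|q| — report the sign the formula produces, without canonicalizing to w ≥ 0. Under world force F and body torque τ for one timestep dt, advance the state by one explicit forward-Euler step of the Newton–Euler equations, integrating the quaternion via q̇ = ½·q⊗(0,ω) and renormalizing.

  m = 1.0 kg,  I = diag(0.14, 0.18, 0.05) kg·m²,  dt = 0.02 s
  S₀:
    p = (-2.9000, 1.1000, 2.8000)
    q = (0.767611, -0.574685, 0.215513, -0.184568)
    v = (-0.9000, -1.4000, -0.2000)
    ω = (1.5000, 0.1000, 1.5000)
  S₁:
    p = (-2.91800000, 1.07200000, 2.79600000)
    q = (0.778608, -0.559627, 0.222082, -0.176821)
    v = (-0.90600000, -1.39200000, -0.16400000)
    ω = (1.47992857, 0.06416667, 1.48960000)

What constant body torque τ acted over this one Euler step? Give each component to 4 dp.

rate change Δω = (-0.02007143, -0.03583333, -0.01040000)
gyro term ω₀×Iω₀ = (-0.0195, 0.2025, 0.0060)
τ = I·(Δω/dt) + ω₀×(Iω₀) = (-0.1600, -0.1200, -0.0200)

τ = (-0.1600, -0.1200, -0.0200)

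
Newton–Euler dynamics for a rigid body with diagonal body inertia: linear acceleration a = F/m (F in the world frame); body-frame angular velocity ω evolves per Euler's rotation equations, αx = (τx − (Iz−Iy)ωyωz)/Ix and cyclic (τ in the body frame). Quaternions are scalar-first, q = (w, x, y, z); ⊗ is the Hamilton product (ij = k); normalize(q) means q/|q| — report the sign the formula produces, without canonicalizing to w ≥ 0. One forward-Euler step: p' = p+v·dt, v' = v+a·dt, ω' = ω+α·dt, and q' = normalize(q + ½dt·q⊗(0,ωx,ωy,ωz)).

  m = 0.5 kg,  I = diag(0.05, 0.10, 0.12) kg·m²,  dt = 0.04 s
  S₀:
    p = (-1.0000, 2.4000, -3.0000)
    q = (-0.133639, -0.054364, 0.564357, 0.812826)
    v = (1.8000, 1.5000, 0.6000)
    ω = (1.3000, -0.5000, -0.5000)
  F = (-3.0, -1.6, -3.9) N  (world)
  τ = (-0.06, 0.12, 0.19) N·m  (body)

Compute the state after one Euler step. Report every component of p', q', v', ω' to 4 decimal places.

p' = (-0.9280, 2.4600, -2.9760)
q' = (-0.1184, -0.0553, 0.5860, 0.7997)
v' = (1.5600, 1.3720, 0.2880)
ω' = (1.2480, -0.4702, -0.4258)

p' = p + v·dt = (-0.9280, 2.4600, -2.9760)
v + (F/m)dt = (1.5600, 1.3720, 0.2880)
precession coupling ω×(Iω) = (0.0050, 0.0455, -0.0325)
(τ − ω×Iω)/I = (-1.3000, 0.7450, 1.8542)
new body rate ω' = (1.2480, -0.4702, -0.4258)
2q̇ = q⊗(0,ω) = (0.7592647, -0.0494962, 1.0963113, -0.6396626)
updated quaternion q' = (-0.1184, -0.0553, 0.5860, 0.7997)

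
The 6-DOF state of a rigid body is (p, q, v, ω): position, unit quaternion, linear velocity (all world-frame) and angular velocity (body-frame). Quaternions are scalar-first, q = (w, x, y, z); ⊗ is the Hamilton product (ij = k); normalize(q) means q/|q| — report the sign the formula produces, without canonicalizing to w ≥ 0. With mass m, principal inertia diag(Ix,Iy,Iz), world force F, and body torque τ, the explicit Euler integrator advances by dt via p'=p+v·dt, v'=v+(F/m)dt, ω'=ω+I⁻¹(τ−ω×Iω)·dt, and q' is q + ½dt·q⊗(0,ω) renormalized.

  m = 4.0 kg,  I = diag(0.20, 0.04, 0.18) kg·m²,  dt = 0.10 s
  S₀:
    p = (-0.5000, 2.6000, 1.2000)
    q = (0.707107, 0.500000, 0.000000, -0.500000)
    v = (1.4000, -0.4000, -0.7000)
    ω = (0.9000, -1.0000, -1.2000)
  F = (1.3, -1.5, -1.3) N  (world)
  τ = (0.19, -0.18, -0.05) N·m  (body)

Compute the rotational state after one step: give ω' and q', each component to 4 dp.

ω' = (0.9110, -1.3960, -1.3078)
q' = (0.6520, 0.5048, -0.0277, -0.5651)

angular accel α = (0.1100, -3.9600, -1.0778)
ω + α·dt = (0.9110, -1.3960, -1.3078)
Hamilton product q⊗(0,ω) = (-1.0500000, 0.1363963, -0.5571070, -1.3485284)
updated quaternion q' = (0.6520, 0.5048, -0.0277, -0.5651)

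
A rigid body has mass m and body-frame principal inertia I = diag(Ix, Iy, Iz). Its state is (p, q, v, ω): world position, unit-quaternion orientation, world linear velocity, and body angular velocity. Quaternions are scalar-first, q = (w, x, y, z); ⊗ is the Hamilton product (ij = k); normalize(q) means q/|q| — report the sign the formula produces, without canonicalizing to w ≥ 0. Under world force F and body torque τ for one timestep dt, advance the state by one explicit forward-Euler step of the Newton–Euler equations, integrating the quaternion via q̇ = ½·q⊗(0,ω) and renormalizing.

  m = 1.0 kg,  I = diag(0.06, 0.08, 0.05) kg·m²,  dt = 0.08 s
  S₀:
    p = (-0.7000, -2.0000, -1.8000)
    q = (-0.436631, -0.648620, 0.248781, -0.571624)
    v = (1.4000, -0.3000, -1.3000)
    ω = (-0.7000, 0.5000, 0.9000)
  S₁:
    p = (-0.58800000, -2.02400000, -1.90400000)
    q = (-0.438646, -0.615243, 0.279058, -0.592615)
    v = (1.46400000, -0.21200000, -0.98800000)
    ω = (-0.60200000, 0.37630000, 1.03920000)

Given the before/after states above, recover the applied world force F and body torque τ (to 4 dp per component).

F = (0.8000, 1.1000, 3.9000)
τ = (0.0600, -0.1300, 0.0800)

rate change Δω = (0.09800000, -0.12370000, 0.13920000)
applied torque τ = (0.0600, -0.1300, 0.0800)
v₁ − v₀ = (0.06400000, 0.08800000, 0.31200000)
m·(v₁−v₀)/dt = (0.8000, 1.1000, 3.9000)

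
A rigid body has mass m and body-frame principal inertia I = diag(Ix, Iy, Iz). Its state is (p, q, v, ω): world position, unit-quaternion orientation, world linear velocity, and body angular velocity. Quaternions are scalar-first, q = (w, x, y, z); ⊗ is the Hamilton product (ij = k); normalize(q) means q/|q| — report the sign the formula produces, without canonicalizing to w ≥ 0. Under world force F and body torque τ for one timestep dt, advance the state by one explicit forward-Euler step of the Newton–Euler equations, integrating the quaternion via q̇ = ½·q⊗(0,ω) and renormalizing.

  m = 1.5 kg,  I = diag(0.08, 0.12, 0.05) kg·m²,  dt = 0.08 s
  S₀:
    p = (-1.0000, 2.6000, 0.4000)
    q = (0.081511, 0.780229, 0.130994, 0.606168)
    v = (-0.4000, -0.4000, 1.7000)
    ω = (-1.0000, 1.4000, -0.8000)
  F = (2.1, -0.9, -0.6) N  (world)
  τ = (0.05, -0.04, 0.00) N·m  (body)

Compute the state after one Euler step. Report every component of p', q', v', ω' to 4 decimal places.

p' = (-1.0320, 2.5680, 0.5360)
q' = (0.1244, 0.7367, 0.1359, 0.6506)
v' = (-0.2880, -0.4480, 1.6680)
ω' = (-1.0284, 1.3573, -0.7104)

a = F/m = (1.4000, -0.6000, -0.4000)
new position p' = (-1.0320, 2.5680, 0.5360)
v' = v + a·dt = (-0.2880, -0.4480, 1.6680)
gyro term ω×Iω = (0.0784, 0.0240, -0.0560)
(τ − ω×Iω)/I = (-0.3550, -0.5333, 1.1200)
ω' = ω + α·dt = (-1.0284, 1.3573, -0.7104)
q⊗(0,ω) = (1.0817718, -1.0349414, 0.1321306, 1.1581058)
q + ½dt·q⊗(0,ω), renormalized = (0.1244, 0.7367, 0.1359, 0.6506)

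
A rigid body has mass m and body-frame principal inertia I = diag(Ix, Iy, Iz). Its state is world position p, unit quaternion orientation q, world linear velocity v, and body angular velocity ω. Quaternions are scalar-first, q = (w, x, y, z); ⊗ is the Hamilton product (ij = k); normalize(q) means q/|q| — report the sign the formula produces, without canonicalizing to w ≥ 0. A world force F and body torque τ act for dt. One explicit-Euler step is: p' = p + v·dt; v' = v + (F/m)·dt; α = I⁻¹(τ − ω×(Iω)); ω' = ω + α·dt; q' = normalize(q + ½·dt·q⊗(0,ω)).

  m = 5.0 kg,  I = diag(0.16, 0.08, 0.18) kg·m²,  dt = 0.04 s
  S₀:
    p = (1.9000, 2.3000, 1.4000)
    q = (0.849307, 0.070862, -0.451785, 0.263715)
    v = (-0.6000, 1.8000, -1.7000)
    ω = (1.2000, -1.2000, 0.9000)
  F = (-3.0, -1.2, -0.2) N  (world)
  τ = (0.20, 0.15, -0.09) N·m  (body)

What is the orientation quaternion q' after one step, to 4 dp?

q' = (0.8314, 0.0894, -0.4668, 0.2879)

2q̇ = q⊗(0,ω) = (-0.8645199, 0.9290199, -0.7664862, 1.2214839)
q' = normalize(q + ½dt·q⊗(0,ω)) = (0.8314, 0.0894, -0.4668, 0.2879)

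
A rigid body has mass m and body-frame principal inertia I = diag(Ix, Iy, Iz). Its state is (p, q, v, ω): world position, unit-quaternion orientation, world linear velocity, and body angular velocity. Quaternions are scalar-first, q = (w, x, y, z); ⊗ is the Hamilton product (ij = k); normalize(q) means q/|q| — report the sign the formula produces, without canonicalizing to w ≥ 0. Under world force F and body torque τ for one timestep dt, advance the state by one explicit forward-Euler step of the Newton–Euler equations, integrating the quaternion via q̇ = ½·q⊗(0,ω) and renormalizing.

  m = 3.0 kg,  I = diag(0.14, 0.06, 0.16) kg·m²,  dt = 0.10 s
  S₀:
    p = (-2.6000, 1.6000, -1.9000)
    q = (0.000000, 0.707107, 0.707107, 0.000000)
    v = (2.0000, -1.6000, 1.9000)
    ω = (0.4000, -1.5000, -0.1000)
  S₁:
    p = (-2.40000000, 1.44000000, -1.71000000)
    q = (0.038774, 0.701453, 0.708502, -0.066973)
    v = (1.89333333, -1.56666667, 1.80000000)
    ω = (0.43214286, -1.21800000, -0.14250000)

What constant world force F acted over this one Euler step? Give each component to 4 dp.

velocity change Δv = (-0.10666667, 0.03333333, -0.10000000)
m·(v₁−v₀)/dt = (-3.2000, 1.0000, -3.0000)

F = (-3.2000, 1.0000, -3.0000)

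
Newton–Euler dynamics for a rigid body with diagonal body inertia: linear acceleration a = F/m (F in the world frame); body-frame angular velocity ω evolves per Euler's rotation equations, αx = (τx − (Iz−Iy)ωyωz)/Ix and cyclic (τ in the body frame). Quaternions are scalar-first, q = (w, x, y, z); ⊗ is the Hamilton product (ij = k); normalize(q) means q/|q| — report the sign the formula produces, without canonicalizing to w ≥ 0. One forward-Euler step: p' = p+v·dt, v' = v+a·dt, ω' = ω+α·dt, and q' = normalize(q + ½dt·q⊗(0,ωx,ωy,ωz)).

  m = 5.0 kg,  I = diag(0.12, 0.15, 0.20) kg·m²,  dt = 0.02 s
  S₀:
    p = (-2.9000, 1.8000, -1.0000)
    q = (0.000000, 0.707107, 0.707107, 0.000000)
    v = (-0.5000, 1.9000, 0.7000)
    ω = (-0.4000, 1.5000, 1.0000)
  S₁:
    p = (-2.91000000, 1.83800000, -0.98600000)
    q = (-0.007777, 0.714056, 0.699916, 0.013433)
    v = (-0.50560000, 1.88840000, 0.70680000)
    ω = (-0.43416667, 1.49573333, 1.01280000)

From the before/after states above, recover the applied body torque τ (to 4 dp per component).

Δω = ω₁−ω₀ = (-0.03416667, -0.00426667, 0.01280000)
ω₀×(Iω₀) = (0.0750, 0.0320, -0.0180)
I·α + gyro = (-0.1300, 0.0000, 0.1100)

τ = (-0.1300, 0.0000, 0.1100)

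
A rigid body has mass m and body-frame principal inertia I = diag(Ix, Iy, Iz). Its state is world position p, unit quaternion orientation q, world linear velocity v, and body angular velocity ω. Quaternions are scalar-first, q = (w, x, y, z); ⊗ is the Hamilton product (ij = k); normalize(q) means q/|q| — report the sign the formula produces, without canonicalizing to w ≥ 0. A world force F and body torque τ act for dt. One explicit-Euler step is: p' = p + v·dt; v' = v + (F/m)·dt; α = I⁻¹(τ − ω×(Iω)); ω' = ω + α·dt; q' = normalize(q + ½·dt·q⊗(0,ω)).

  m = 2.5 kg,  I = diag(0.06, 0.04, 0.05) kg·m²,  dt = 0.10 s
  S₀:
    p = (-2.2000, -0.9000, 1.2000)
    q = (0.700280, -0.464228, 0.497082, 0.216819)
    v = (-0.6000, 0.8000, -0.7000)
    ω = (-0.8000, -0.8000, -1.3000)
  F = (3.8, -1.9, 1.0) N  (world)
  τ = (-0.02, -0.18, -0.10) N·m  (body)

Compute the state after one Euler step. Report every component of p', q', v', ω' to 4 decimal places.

a = F/m = (1.5200, -0.7600, 0.4000)
p' = p + v·dt = (-2.2600, -0.8200, 1.1300)
v + (F/m)dt = (-0.4480, 0.7240, -0.6600)
α = I⁻¹(τ − ω×Iω) = (-0.5067, -4.7600, -1.7440)
new body rate ω' = (-0.8507, -1.2760, -1.4744)
q⊗(0,ω) = (0.3081479, -1.0329754, -1.3371756, -0.1413160)
q' = normalize(q + ½dt·q⊗(0,ω)) = (0.7130, -0.5140, 0.4286, 0.2090)

p' = (-2.2600, -0.8200, 1.1300)
q' = (0.7130, -0.5140, 0.4286, 0.2090)
v' = (-0.4480, 0.7240, -0.6600)
ω' = (-0.8507, -1.2760, -1.4744)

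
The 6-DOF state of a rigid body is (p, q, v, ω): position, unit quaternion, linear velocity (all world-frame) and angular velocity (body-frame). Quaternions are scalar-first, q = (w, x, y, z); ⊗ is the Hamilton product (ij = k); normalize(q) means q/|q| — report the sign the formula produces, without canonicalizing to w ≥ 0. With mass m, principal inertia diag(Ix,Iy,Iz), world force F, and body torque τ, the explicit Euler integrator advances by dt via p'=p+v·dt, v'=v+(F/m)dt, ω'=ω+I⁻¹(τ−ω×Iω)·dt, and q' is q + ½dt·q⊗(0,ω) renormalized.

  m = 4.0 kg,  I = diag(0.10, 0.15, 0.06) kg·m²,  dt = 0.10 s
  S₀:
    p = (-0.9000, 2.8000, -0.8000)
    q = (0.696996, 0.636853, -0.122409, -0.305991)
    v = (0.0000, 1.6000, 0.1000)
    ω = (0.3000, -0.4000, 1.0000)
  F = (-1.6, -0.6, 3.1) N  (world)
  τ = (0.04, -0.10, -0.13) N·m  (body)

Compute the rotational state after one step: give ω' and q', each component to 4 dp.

ω' = (0.3040, -0.4747, 0.7933)
q' = (0.6992, 0.6341, -0.1725, -0.2816)

gyro term ω×Iω = (0.0360, 0.0120, -0.0060)
angular accel α = (0.0400, -0.7467, -2.0667)
new body rate ω' = (0.3040, -0.4747, 0.7933)
q⊗(0,ω) = (0.0659715, -0.0357066, -1.0074487, 0.4789775)
q + ½dt·q⊗(0,ω), renormalized = (0.6992, 0.6341, -0.1725, -0.2816)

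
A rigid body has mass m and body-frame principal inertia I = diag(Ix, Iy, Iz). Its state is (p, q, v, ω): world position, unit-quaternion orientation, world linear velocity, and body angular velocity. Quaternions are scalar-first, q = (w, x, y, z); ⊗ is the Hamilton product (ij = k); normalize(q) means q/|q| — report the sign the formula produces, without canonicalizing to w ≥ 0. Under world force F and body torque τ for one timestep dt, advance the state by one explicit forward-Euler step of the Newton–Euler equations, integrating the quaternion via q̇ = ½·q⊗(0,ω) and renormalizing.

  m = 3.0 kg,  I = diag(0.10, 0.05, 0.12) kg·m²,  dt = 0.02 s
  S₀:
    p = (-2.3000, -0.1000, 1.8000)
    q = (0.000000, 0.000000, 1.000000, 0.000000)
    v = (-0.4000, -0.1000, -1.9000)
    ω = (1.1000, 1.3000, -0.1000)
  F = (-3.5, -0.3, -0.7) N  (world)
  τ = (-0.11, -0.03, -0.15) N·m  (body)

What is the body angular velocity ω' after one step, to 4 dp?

ω×(Iω) gyroscopic = (-0.0091, 0.0022, -0.0715)
(τ − ω×Iω)/I = (-1.0090, -0.6440, -0.6542)
new body rate ω' = (1.0798, 1.2871, -0.1131)

ω' = (1.0798, 1.2871, -0.1131)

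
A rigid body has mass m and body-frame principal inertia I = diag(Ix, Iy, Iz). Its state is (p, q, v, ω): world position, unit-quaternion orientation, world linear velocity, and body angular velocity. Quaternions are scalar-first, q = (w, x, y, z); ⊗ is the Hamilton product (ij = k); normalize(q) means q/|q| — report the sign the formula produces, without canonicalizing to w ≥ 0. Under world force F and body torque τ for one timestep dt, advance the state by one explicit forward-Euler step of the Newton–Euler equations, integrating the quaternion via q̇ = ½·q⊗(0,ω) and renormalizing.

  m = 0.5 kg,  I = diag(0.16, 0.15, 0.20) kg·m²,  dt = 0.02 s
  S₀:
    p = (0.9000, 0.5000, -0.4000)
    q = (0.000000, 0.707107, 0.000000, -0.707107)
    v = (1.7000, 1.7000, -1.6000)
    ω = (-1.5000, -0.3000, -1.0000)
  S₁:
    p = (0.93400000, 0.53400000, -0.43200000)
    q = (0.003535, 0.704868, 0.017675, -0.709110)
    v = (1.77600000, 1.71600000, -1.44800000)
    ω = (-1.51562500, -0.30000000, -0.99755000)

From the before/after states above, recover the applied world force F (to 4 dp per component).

F = (1.9000, 0.4000, 3.8000)

velocity change Δv = (0.07600000, 0.01600000, 0.15200000)
F = m·Δv/dt = (1.9000, 0.4000, 3.8000)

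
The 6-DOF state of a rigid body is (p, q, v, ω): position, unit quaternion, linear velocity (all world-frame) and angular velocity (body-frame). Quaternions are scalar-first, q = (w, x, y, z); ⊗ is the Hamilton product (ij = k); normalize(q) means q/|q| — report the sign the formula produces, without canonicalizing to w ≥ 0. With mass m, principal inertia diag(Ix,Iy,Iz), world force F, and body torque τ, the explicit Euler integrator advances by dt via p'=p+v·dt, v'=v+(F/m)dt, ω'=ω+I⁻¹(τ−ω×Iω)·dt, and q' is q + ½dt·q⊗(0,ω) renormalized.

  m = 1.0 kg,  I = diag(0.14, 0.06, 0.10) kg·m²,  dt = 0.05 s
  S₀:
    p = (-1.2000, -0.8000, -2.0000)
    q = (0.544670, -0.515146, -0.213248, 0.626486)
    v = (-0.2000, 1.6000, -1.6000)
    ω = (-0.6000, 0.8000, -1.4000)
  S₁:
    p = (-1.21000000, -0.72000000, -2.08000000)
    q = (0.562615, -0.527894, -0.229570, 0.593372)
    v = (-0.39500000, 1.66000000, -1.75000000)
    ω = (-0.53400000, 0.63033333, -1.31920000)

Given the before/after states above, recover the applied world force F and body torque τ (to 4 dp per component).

velocity change Δv = (-0.19500000, 0.06000000, -0.15000000)
applied force F = (-3.9000, 1.2000, -3.0000)
ω₁ − ω₀ = (0.06600000, -0.16966667, 0.08080000)
applied torque τ = (0.1400, -0.1700, 0.2000)

F = (-3.9000, 1.2000, -3.0000)
τ = (0.1400, -0.1700, 0.2000)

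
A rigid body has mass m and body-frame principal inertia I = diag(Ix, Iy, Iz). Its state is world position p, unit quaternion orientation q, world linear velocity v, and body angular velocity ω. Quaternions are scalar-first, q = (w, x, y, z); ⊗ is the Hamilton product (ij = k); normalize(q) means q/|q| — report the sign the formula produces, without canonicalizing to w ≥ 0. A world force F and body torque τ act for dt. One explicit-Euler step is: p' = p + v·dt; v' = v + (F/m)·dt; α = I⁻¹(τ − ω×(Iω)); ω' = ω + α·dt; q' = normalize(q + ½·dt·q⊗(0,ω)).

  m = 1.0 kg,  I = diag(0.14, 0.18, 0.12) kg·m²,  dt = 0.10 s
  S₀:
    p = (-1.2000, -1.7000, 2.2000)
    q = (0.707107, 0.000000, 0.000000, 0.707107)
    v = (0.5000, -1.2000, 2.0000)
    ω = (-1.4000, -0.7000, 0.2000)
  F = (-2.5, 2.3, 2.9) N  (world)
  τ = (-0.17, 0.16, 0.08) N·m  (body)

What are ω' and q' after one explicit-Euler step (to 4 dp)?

precession coupling ω×(Iω) = (0.0084, -0.0056, 0.0392)
angular accel α = (-1.2743, 0.9200, 0.3400)
ω + α·dt = (-1.5274, -0.6080, 0.2340)
2q̇ = q⊗(0,ω) = (-0.1414214, -0.4949749, -1.4849247, 0.1414214)
q' = normalize(q + ½dt·q⊗(0,ω)) = (0.6979, -0.0247, -0.0740, 0.7120)

ω' = (-1.5274, -0.6080, 0.2340)
q' = (0.6979, -0.0247, -0.0740, 0.7120)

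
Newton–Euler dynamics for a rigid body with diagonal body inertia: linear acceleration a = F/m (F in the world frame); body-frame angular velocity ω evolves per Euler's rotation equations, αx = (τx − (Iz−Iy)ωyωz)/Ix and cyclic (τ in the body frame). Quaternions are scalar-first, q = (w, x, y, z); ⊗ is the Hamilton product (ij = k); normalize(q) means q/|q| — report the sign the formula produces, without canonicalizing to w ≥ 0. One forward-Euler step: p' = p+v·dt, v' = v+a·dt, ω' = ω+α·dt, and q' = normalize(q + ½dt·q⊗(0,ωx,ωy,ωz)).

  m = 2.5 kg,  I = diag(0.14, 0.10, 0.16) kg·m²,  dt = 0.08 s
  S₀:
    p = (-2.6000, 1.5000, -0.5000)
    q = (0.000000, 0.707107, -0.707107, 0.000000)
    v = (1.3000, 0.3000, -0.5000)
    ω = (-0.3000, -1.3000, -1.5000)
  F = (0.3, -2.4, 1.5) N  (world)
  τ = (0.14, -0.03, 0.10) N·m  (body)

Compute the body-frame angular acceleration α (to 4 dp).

α = (0.1643, -0.2100, 0.7225)

precession coupling ω×(Iω) = (0.1170, -0.0090, -0.0156)
α = I⁻¹(τ − ω×Iω) = (0.1643, -0.2100, 0.7225)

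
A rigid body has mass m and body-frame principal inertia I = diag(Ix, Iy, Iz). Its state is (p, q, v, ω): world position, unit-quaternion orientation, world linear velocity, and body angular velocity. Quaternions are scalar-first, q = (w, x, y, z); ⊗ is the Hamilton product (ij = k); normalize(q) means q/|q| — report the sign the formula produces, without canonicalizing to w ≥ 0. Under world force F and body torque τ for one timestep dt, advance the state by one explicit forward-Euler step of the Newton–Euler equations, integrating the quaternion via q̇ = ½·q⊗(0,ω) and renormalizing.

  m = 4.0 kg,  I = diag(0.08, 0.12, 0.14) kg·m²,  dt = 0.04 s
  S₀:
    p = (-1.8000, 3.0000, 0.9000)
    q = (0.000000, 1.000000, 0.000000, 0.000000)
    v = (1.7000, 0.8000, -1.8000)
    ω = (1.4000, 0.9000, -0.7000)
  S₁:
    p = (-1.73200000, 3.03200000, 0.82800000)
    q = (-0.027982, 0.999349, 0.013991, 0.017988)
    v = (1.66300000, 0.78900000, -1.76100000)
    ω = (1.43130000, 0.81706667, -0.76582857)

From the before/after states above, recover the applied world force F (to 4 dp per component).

F = (-3.7000, -1.1000, 3.9000)

velocity change Δv = (-0.03700000, -0.01100000, 0.03900000)
F = m·Δv/dt = (-3.7000, -1.1000, 3.9000)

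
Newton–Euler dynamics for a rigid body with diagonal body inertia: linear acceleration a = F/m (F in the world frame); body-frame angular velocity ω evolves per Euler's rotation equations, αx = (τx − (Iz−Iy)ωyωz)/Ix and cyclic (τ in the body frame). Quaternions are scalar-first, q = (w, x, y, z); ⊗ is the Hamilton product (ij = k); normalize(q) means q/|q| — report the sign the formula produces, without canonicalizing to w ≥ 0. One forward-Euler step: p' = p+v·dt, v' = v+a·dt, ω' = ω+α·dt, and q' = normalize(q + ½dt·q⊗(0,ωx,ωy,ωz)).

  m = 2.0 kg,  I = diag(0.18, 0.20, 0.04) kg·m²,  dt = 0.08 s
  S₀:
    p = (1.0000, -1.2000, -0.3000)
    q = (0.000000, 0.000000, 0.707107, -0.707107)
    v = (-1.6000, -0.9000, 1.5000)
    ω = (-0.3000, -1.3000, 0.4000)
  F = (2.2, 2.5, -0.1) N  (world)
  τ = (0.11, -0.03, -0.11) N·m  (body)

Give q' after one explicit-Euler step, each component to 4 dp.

2q̇ = q⊗(0,ω) = (1.2020819, -0.6363963, 0.2121321, 0.2121321)
updated quaternion q' = (0.0480, -0.0254, 0.7145, -0.6975)

q' = (0.0480, -0.0254, 0.7145, -0.6975)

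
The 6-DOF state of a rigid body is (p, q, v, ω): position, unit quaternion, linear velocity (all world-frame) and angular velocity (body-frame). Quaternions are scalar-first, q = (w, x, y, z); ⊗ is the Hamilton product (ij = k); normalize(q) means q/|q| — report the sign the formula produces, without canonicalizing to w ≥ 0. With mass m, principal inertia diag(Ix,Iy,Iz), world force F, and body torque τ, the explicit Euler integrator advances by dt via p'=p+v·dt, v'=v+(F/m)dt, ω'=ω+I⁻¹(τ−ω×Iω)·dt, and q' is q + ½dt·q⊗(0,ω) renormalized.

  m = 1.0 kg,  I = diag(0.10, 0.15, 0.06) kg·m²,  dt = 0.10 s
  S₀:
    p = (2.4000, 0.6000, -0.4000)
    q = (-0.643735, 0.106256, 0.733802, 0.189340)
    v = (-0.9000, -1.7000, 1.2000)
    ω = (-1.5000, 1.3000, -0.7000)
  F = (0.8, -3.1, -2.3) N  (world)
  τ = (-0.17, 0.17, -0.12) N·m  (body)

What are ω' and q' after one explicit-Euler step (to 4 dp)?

α = I⁻¹(τ − ω×Iω) = (-2.5190, 0.8533, -0.3750)
new body rate ω' = (-1.7519, 1.3853, -0.7375)
Hamilton product q⊗(0,ω) = (-0.6620206, 0.2057991, -1.0464863, 1.6894503)
updated quaternion q' = (-0.6731, 0.1159, 0.6777, 0.2723)

ω' = (-1.7519, 1.3853, -0.7375)
q' = (-0.6731, 0.1159, 0.6777, 0.2723)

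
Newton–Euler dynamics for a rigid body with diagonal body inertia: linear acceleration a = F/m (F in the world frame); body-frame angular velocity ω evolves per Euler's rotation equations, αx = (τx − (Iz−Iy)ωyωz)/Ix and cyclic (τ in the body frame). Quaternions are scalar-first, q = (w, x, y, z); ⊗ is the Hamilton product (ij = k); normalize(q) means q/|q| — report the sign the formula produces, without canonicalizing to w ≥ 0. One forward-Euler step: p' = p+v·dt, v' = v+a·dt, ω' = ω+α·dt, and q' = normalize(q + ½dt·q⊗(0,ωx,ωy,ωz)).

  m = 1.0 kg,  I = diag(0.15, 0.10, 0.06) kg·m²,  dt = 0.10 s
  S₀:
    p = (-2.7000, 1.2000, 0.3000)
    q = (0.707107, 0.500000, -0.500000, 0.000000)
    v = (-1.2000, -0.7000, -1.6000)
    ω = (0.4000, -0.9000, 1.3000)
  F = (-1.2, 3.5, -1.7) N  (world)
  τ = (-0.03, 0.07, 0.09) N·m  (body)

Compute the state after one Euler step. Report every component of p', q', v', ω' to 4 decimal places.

α = I⁻¹(τ − ω×Iω) = (-0.5120, 0.2320, 1.2000)
ω + α·dt = (0.3488, -0.8768, 1.4200)
q⊗(0,ω) = (-0.6500000, -0.3671572, -1.2863963, 0.6692391)
q + ½dt·q⊗(0,ω), renormalized = (0.6724, 0.4800, -0.5625, 0.0334)
new position p' = (-2.8200, 1.1300, 0.1400)
v' = v + a·dt = (-1.3200, -0.3500, -1.7700)

p' = (-2.8200, 1.1300, 0.1400)
q' = (0.6724, 0.4800, -0.5625, 0.0334)
v' = (-1.3200, -0.3500, -1.7700)
ω' = (0.3488, -0.8768, 1.4200)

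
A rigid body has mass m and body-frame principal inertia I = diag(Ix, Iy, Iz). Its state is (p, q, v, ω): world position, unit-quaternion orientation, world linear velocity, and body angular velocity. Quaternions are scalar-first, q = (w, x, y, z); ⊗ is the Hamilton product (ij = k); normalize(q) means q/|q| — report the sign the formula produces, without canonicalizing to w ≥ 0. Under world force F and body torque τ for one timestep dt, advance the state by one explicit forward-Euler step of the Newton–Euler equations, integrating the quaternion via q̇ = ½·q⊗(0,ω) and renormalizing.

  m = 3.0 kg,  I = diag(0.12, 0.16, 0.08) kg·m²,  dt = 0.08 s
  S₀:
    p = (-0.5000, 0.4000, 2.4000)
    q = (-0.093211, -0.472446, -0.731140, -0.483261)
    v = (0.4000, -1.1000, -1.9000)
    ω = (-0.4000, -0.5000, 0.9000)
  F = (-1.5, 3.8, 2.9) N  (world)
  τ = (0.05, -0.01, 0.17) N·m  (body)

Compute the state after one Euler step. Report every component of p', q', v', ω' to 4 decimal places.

p' = (-0.4680, 0.3120, 2.2480)
q' = (-0.0979, -0.5064, -0.7038, -0.4884)
v' = (0.3600, -0.9987, -1.8227)
ω' = (-0.3907, -0.4978, 1.0620)

α = I⁻¹(τ − ω×Iω) = (0.1167, 0.0275, 2.0250)
ω + α·dt = (-0.3907, -0.4978, 1.0620)
q⊗(0,ω) = (-0.1196135, -0.8623721, 0.6651113, -0.1401229)
updated quaternion q' = (-0.0979, -0.5064, -0.7038, -0.4884)
a = F/m = (-0.5000, 1.2667, 0.9667)
p' = p + v·dt = (-0.4680, 0.3120, 2.2480)
new velocity v' = (0.3600, -0.9987, -1.8227)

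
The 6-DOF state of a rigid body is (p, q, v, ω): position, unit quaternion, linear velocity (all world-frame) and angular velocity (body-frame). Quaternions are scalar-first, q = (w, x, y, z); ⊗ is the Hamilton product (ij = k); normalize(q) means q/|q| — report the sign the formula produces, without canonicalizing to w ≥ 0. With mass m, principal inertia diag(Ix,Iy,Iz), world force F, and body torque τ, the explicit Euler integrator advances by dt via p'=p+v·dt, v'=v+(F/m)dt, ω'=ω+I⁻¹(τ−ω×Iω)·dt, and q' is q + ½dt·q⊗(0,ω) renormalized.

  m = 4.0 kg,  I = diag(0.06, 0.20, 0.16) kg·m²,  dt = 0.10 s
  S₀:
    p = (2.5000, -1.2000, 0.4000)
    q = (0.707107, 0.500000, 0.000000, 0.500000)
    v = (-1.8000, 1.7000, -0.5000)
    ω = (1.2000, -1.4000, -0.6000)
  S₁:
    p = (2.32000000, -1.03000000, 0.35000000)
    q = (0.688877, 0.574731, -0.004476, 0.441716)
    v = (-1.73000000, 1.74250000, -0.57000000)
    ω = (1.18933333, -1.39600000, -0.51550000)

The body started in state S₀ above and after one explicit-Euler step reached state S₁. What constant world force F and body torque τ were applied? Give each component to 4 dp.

F = (2.8000, 1.7000, -2.8000)
τ = (-0.0400, 0.0800, -0.1000)

rate change Δω = (-0.01066667, 0.00400000, 0.08450000)
gyro term ω₀×Iω₀ = (-0.0336, 0.0720, -0.2352)
τ = I·(Δω/dt) + ω₀×(Iω₀) = (-0.0400, 0.0800, -0.1000)
v₁ − v₀ = (0.07000000, 0.04250000, -0.07000000)
F = m·Δv/dt = (2.8000, 1.7000, -2.8000)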